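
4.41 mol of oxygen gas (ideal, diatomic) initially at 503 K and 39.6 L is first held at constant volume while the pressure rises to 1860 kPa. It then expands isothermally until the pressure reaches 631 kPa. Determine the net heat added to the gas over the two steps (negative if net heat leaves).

P₁ = nRT₁/V₁ = 4.41×8.314×503/39.6 = 466 kPa.
Step 1 — Isochoric: V stays 39.6 L; P/T = const ⇒ T₂ = 2010 K, P₂ = 1860 kPa.
W = 0 (no volume change).
ΔU = nCvΔT = 4.41×20.8×(2010−503) = 138000 J.
Q = ΔU = 138000 J.
State after step 1: P = 1860 kPa, V = 39.6 L, T = 2010 K.
Step 2 — Isothermal: T stays 2010 K; PV = const ⇒ V₂ = 117 L, P₂ = 631 kPa.
ΔU = 0 (ideal gas, T constant).
W = nRT ln(V₂/V₁) = 4.41×8.314×2010×ln(2.95) = 79600 J.
Q = ΔU + W = 79600 J.
Net over both steps: W = 79600 J, Q = 218000 J, ΔU = 138000 J.

218000 J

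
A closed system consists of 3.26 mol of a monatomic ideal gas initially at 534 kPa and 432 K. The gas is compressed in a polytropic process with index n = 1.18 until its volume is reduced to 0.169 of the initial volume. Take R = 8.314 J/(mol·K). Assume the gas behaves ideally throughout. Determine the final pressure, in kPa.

4350 kPa

V₁ = nRT₁/P₁ = 3.26×8.314×432/534 = 21.9 L.
Polytropic n=1.18: T₂ = T₁(V₁/V₂)^(n−1) = 432×(5.92)^0.18 = 595 K; P₂ = P₁(V₁/V₂)^n = 4350 kPa.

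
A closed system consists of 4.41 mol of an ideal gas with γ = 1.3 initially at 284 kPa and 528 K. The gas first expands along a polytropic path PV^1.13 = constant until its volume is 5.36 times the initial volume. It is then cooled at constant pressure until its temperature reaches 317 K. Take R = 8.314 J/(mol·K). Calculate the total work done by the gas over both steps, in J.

25300 J

V₁ = nRT₁/P₁ = 4.41×8.314×528/284 = 68.2 L.
Step 1 — Polytropic n=1.13: T₂ = T₁(V₁/V₂)^(n−1) = 528×(0.187)^0.13 = 424 K; P₂ = P₁(V₁/V₂)^n = 42.6 kPa.
W = (P₁V₁−P₂V₂)/(n−1) = (284×68.2−42.6×365)/0.13 = 29200 J.
ΔU = nCvΔT = 4.41×27.7×(424−528) = -12700 J.
Q = ΔU + W = 16500 J.
State after step 1: P = 42.6 kPa, V = 365 L, T = 424 K.
Step 2 — Isobaric: P stays 42.6 kPa; V/T = const ⇒ T₂ = 317 K, V₂ = 273 L.
W = PΔV = 42.6×(273−365) kPa·L = -3940 J.
ΔU = nCvΔT = 4.41×27.7×(317−424) = -13100 J.
Q = ΔU + W = nCpΔT = -17100 J.
Net over both steps: W = 25300 J, Q = -527 J, ΔU = -25800 J.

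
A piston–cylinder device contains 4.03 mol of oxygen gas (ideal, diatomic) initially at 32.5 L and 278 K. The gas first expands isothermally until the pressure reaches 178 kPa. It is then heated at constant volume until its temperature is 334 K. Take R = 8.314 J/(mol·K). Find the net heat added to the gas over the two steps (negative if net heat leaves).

9130 J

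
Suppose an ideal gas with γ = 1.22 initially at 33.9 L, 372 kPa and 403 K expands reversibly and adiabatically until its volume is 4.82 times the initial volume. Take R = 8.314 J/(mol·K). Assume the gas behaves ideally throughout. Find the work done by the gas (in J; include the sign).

n = P₁V₁/(RT₁) = 372×33.9/(8.314×403) = 3.76 mol.
Adiabatic: TV^(γ−1) = const ⇒ T₂ = 403×(0.207)^0.220 = 285 K; PV^γ = const ⇒ P₂ = 54.6 kPa.
ΔU = nCvΔT = 3.76×37.8×(285−403) = -16800 J.
Q = 0 for an adiabatic process, so W = −ΔU = 16800 J.

16800 J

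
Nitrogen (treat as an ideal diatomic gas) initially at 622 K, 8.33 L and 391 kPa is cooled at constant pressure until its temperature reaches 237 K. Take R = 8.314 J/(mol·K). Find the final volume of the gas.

Isobaric: P stays 391 kPa; V/T = const ⇒ T₂ = 237 K, V₂ = 3.17 L.

3.17 L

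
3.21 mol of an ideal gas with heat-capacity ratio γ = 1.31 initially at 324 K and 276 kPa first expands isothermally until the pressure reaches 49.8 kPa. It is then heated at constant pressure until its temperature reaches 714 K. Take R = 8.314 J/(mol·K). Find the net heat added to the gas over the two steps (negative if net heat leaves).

58800 J

V₁ = nRT₁/P₁ = 3.21×8.314×324/276 = 31.3 L.
Step 1 — Isothermal: T stays 324 K; PV = const ⇒ V₂ = 174 L, P₂ = 49.8 kPa.
ΔU = 0 (ideal gas, T constant).
W = nRT ln(V₂/V₁) = 3.21×8.314×324×ln(5.54) = 14800 J.
Q = ΔU + W = 14800 J.
State after step 1: P = 49.8 kPa, V = 174 L, T = 324 K.
Step 2 — Isobaric: P stays 49.8 kPa; V/T = const ⇒ T₂ = 714 K, V₂ = 383 L.
W = PΔV = 49.8×(383−174) kPa·L = 10400 J.
ΔU = nCvΔT = 3.21×26.8×(714−324) = 33600 J.
Q = ΔU + W = nCpΔT = 44000 J.
Net over both steps: W = 25200 J, Q = 58800 J, ΔU = 33600 J.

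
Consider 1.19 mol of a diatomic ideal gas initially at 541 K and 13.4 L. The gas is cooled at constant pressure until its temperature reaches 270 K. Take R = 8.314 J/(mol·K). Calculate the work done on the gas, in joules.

2680 J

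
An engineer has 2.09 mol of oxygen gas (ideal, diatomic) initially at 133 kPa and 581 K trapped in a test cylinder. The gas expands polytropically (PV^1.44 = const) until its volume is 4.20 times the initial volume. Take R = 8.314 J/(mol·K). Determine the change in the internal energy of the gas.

-11800 J

V₁ = nRT₁/P₁ = 2.09×8.314×581/133 = 75.9 L.
Polytropic n=1.44: T₂ = T₁(V₁/V₂)^(n−1) = 581×(0.238)^0.44 = 309 K; P₂ = P₁(V₁/V₂)^n = 16.8 kPa.
For an ideal gas ΔU = nCvΔT with Cv = (5/2)R = 20.8 J/(mol·K).
ΔU = 2.09×20.8×(309−581) = -11800 J.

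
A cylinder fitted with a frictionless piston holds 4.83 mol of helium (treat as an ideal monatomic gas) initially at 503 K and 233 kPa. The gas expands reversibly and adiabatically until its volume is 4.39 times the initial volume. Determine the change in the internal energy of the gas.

V₁ = nRT₁/P₁ = 4.83×8.314×503/233 = 86.7 L.
Adiabatic: TV^(γ−1) = const ⇒ T₂ = 503×(0.228)^0.667 = 188 K; PV^γ = const ⇒ P₂ = 19.8 kPa.
For an ideal gas ΔU = nCvΔT with Cv = (3/2)R = 12.5 J/(mol·K).
ΔU = 4.83×12.5×(188−503) = -19000 J.

-19000 J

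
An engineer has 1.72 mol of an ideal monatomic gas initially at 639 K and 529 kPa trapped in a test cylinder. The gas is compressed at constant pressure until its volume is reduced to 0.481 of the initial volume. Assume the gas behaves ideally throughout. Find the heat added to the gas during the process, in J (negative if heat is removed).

-11900 J

V₁ = nRT₁/P₁ = 1.72×8.314×639/529 = 17.3 L.
Isobaric: P stays 529 kPa; V/T = const ⇒ T₂ = 307 K, V₂ = 8.31 L.
W = PΔV = 529×(8.31−17.3) kPa·L = -4740 J.
ΔU = nCvΔT = 1.72×12.5×(307−639) = -7110 J.
Q = ΔU + W = nCpΔT = -11900 J.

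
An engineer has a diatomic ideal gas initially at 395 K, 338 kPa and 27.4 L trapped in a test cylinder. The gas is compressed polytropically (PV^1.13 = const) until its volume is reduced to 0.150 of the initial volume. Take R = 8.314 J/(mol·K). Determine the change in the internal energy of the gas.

6480 J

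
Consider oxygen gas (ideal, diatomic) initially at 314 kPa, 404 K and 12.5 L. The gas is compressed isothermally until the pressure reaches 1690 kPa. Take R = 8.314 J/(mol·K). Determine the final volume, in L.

2.32 L

Isothermal: T stays 404 K; PV = const ⇒ V₂ = 2.32 L, P₂ = 1690 kPa.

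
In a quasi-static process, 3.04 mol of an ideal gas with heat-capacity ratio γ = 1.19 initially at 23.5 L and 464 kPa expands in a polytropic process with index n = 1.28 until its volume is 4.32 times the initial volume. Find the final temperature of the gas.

T₁ = P₁V₁/(nR) = 464×23.5/(3.04×8.314) = 431 K.
Polytropic n=1.28: T₂ = T₁(V₁/V₂)^(n−1) = 431×(0.231)^0.28 = 286 K; P₂ = P₁(V₁/V₂)^n = 71.3 kPa.

286 K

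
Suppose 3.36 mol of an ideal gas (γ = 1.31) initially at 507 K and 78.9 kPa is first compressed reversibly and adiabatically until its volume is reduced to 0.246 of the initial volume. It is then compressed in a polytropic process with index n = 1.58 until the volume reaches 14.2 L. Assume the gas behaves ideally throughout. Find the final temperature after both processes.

1510 K

V₁ = nRT₁/P₁ = 3.36×8.314×507/78.9 = 180 L.
Step 1 — Adiabatic: TV^(γ−1) = const ⇒ T₂ = 507×(4.07)^0.310 = 783 K; PV^γ = const ⇒ P₂ = 495 kPa.
ΔU = nCvΔT = 3.36×26.8×(783−507) = 24900 J.
Q = 0 for an adiabatic process, so W = −ΔU = -24900 J.
State after step 1: P = 495 kPa, V = 44.2 L, T = 783 K.
Step 2 — Polytropic n=1.58: T₂ = T₁(V₁/V₂)^(n−1) = 783×(3.11)^0.58 = 1510 K; P₂ = P₁(V₁/V₂)^n = 2970 kPa.
W = (P₁V₁−P₂V₂)/(n−1) = (495×44.2−2970×14.2)/0.58 = -35100 J.
ΔU = nCvΔT = 3.36×26.8×(1510−783) = 65700 J.
Q = ΔU + W = 30600 J.
Net over both steps: W = -60000 J, Q = 30600 J, ΔU = 90600 J.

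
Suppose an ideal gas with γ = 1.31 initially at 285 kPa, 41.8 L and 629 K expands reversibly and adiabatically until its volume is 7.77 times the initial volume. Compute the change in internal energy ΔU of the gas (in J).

-18100 J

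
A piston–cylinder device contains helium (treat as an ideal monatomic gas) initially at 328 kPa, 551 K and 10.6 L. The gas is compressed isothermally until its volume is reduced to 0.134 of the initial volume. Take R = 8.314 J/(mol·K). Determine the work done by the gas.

n = P₁V₁/(RT₁) = 328×10.6/(8.314×551) = 0.759 mol.
Isothermal: T stays 551 K; PV = const ⇒ V₂ = 1.42 L, P₂ = 2450 kPa.
W = nRT ln(V₂/V₁) = 0.759×8.314×551×ln(0.134) = -6990 J.

-6990 J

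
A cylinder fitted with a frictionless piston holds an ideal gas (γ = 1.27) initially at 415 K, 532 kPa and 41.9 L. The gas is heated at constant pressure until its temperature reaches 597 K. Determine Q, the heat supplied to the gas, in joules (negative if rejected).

n = P₁V₁/(RT₁) = 532×41.9/(8.314×415) = 6.46 mol.
Isobaric: P stays 532 kPa; V/T = const ⇒ T₂ = 597 K, V₂ = 60.3 L.
W = PΔV = 532×(60.3−41.9) kPa·L = 9780 J.
ΔU = nCvΔT = 6.46×30.8×(597−415) = 36200 J.
Q = ΔU + W = nCpΔT = 46000 J.

46000 J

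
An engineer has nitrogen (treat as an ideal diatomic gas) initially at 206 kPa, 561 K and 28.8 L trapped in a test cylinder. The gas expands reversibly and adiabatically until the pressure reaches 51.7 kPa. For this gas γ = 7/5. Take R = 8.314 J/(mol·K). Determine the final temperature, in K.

Adiabatic: T₂/T₁ = (P₂/P₁)^((γ−1)/γ) ⇒ T₂ = 561×(0.251)^0.286 = 378 K; V₂ = 77.3 L.

378 K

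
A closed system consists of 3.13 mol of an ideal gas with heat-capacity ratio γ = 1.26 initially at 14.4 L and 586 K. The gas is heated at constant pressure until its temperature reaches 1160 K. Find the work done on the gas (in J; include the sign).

-14900 J

P₁ = nRT₁/V₁ = 3.13×8.314×586/14.4 = 1060 kPa.
Isobaric: P stays 1060 kPa; V/T = const ⇒ T₂ = 1160 K, V₂ = 28.5 L.
W = PΔV = 1060×(28.5−14.4) kPa·L = 14900 J.
Work done on the gas = −W_by = -14900 J.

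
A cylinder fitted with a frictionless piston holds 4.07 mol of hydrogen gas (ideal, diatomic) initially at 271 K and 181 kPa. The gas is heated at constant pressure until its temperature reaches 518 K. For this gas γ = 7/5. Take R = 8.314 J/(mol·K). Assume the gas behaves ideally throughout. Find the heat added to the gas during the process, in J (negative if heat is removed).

29300 J

V₁ = nRT₁/P₁ = 4.07×8.314×271/181 = 50.7 L.
Isobaric: P stays 181 kPa; V/T = const ⇒ T₂ = 518 K, V₂ = 96.8 L.
W = PΔV = 181×(96.8−50.7) kPa·L = 8360 J.
ΔU = nCvΔT = 4.07×20.8×(518−271) = 20900 J.
Q = ΔU + W = nCpΔT = 29300 J.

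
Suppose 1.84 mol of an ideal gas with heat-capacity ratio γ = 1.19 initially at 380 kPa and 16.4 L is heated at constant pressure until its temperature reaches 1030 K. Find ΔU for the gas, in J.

T₁ = P₁V₁/(nR) = 380×16.4/(1.84×8.314) = 407 K.
Isobaric: P stays 380 kPa; V/T = const ⇒ T₂ = 1030 K, V₂ = 41.5 L.
For an ideal gas ΔU = nCvΔT with Cv = R/(γ−1) = 43.8 J/(mol·K).
ΔU = 1.84×43.8×(1030−407) = 50100 J.

50100 J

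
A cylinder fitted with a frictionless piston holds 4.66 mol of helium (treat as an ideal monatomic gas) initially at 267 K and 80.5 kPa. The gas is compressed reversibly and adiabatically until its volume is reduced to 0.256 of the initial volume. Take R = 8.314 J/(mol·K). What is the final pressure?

780 kPa

V₁ = nRT₁/P₁ = 4.66×8.314×267/80.5 = 129 L.
Adiabatic: TV^(γ−1) = const ⇒ T₂ = 267×(3.91)^0.667 = 662 K; PV^γ = const ⇒ P₂ = 780 kPa.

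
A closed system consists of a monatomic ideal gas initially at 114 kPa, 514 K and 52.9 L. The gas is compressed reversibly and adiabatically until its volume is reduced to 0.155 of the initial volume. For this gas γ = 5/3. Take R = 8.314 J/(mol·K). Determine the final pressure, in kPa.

Adiabatic: TV^(γ−1) = const ⇒ T₂ = 514×(6.45)^0.667 = 1780 K; PV^γ = const ⇒ P₂ = 2550 kPa.

2550 kPa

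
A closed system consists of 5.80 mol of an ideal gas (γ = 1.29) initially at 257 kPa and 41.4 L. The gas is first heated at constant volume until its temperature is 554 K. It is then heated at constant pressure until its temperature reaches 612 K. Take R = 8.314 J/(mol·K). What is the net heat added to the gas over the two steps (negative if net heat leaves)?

T₁ = P₁V₁/(nR) = 257×41.4/(5.80×8.314) = 221 K.
Step 1 — Isochoric: V stays 41.4 L; P/T = const ⇒ T₂ = 554 K, P₂ = 645 kPa.
W = 0 (no volume change).
ΔU = nCvΔT = 5.80×28.7×(554−221) = 55400 J.
Q = ΔU = 55400 J.
State after step 1: P = 645 kPa, V = 41.4 L, T = 554 K.
Step 2 — Isobaric: P stays 645 kPa; V/T = const ⇒ T₂ = 612 K, V₂ = 45.7 L.
W = PΔV = 645×(45.7−41.4) kPa·L = 2800 J.
ΔU = nCvΔT = 5.80×28.7×(612−554) = 9640 J.
Q = ΔU + W = nCpΔT = 12400 J.
Net over both steps: W = 2800 J, Q = 67900 J, ΔU = 65100 J.

67900 J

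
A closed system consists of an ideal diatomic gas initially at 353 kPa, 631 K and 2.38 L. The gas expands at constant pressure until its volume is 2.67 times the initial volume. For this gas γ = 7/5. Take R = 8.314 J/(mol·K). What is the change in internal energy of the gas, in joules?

n = P₁V₁/(RT₁) = 353×2.38/(8.314×631) = 0.160 mol.
Isobaric: P stays 353 kPa; V/T = const ⇒ T₂ = 1680 K, V₂ = 6.35 L.
For an ideal gas ΔU = nCvΔT with Cv = (5/2)R = 20.8 J/(mol·K).
ΔU = 0.160×20.8×(1680−631) = 3510 J.

3510 J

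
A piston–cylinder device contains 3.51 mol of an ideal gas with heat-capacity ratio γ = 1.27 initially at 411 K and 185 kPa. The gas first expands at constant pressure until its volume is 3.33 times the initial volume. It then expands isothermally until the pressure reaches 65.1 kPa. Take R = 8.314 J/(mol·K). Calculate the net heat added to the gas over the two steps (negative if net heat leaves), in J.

173000 J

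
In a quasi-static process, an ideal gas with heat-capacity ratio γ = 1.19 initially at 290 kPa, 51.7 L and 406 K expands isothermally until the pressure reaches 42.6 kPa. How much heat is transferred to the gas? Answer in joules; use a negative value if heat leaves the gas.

28800 J

n = P₁V₁/(RT₁) = 290×51.7/(8.314×406) = 4.44 mol.
Isothermal: T stays 406 K; PV = const ⇒ V₂ = 352 L, P₂ = 42.6 kPa.
ΔU = 0 (ideal gas, T constant).
W = nRT ln(V₂/V₁) = 4.44×8.314×406×ln(6.81) = 28800 J.
Q = ΔU + W = 28800 J.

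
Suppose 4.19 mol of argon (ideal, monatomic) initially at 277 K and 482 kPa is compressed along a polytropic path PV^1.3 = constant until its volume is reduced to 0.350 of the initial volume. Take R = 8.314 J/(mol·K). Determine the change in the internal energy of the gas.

5360 J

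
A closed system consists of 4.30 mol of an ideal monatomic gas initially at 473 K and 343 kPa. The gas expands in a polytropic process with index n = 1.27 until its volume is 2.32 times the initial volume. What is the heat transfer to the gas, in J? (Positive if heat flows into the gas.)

V₁ = nRT₁/P₁ = 4.30×8.314×473/343 = 49.3 L.
Polytropic n=1.27: T₂ = T₁(V₁/V₂)^(n−1) = 473×(0.431)^0.27 = 377 K; P₂ = P₁(V₁/V₂)^n = 118 kPa.
W = (P₁V₁−P₂V₂)/(n−1) = (343×49.3−118×114)/0.27 = 12700 J.
ΔU = nCvΔT = 4.30×12.5×(377−473) = -5160 J.
Q = ΔU + W = 7570 J.

7570 J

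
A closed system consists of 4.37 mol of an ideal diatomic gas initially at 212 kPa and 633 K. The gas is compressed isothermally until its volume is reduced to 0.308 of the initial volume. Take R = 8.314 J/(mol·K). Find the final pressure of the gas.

688 kPa

V₁ = nRT₁/P₁ = 4.37×8.314×633/212 = 108 L.
Isothermal: T stays 633 K; PV = const ⇒ V₂ = 33.4 L, P₂ = 688 kPa.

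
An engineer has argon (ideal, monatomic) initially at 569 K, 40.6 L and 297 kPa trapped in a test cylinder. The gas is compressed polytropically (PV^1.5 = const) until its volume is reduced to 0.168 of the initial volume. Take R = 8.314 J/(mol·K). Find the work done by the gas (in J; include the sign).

-34700 J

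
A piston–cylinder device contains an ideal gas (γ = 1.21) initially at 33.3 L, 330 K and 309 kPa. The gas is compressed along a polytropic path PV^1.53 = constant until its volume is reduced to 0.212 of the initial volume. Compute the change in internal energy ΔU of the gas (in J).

n = P₁V₁/(RT₁) = 309×33.3/(8.314×330) = 3.75 mol.
Polytropic n=1.53: T₂ = T₁(V₁/V₂)^(n−1) = 330×(4.72)^0.53 = 751 K; P₂ = P₁(V₁/V₂)^n = 3320 kPa.
For an ideal gas ΔU = nCvΔT with Cv = R/(γ−1) = 39.6 J/(mol·K).
ΔU = 3.75×39.6×(751−330) = 62500 J.

62500 J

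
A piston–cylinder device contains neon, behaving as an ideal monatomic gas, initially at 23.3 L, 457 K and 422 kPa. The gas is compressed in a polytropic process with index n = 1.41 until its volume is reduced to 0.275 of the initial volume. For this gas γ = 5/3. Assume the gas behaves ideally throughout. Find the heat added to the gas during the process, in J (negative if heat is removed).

n = P₁V₁/(RT₁) = 422×23.3/(8.314×457) = 2.59 mol.
Polytropic n=1.41: T₂ = T₁(V₁/V₂)^(n−1) = 457×(3.64)^0.41 = 776 K; P₂ = P₁(V₁/V₂)^n = 2610 kPa.
W = (P₁V₁−P₂V₂)/(n−1) = (422×23.3−2610×6.41)/0.41 = -16700 J.
ΔU = nCvΔT = 2.59×12.5×(776−457) = 10300 J.
Q = ΔU + W = -6440 J.

-6440 J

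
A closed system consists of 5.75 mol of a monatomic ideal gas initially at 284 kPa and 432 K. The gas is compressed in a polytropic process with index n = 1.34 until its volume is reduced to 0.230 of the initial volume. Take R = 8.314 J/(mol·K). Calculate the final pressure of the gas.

2040 kPa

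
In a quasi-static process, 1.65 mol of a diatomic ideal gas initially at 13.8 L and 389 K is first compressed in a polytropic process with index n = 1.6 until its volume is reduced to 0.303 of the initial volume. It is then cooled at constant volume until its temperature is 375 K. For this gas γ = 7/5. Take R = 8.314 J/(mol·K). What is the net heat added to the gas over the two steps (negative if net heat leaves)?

P₁ = nRT₁/V₁ = 1.65×8.314×389/13.8 = 387 kPa.
Step 1 — Polytropic n=1.6: T₂ = T₁(V₁/V₂)^(n−1) = 389×(3.30)^0.60 = 796 K; P₂ = P₁(V₁/V₂)^n = 2610 kPa.
W = (P₁V₁−P₂V₂)/(n−1) = (387×13.8−2610×4.18)/0.60 = -9310 J.
ΔU = nCvΔT = 1.65×20.8×(796−389) = 14000 J.
Q = ΔU + W = 4660 J.
State after step 1: P = 2610 kPa, V = 4.18 L, T = 796 K.
Step 2 — Isochoric: V stays 4.18 L; P/T = const ⇒ T₂ = 375 K, P₂ = 1230 kPa.
W = 0 (no volume change).
ΔU = nCvΔT = 1.65×20.8×(375−796) = -14400 J.
Q = ΔU = -14400 J.
Net over both steps: W = -9310 J, Q = -9790 J, ΔU = -480 J.

-9790 J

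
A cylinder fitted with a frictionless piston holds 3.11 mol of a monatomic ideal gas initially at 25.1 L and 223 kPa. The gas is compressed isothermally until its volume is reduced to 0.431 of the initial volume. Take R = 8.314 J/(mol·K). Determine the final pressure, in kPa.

517 kPa

T₁ = P₁V₁/(nR) = 223×25.1/(3.11×8.314) = 216 K.
Isothermal: T stays 216 K; PV = const ⇒ V₂ = 10.8 L, P₂ = 517 kPa.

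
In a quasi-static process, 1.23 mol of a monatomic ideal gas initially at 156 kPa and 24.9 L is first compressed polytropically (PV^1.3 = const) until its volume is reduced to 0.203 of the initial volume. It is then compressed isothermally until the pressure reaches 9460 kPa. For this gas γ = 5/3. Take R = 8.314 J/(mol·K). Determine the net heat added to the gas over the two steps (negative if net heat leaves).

T₁ = P₁V₁/(nR) = 156×24.9/(1.23×8.314) = 380 K.
Step 1 — Polytropic n=1.3: T₂ = T₁(V₁/V₂)^(n−1) = 380×(4.93)^0.30 = 613 K; P₂ = P₁(V₁/V₂)^n = 1240 kPa.
W = (P₁V₁−P₂V₂)/(n−1) = (156×24.9−1240×5.05)/0.30 = -7940 J.
ΔU = nCvΔT = 1.23×12.5×(613−380) = 3570 J.
Q = ΔU + W = -4370 J.
State after step 1: P = 1240 kPa, V = 5.05 L, T = 613 K.
Step 2 — Isothermal: T stays 613 K; PV = const ⇒ V₂ = 0.662 L, P₂ = 9460 kPa.
ΔU = 0 (ideal gas, T constant).
W = nRT ln(V₂/V₁) = 1.23×8.314×613×ln(0.131) = -12700 J.
Q = ΔU + W = -12700 J.
Net over both steps: W = -20700 J, Q = -17100 J, ΔU = 3570 J.

-17100 J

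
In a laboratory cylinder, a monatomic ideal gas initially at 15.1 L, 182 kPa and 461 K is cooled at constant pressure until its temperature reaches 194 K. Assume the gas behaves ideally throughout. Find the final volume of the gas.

6.35 L

Isobaric: P stays 182 kPa; V/T = const ⇒ T₂ = 194 K, V₂ = 6.35 L.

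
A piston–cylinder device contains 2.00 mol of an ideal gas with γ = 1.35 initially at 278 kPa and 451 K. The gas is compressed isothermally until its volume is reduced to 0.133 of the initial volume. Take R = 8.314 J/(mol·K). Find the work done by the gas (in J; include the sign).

-15100 J

V₁ = nRT₁/P₁ = 2.00×8.314×451/278 = 27.0 L.
Isothermal: T stays 451 K; PV = const ⇒ V₂ = 3.59 L, P₂ = 2090 kPa.
W = nRT ln(V₂/V₁) = 2.00×8.314×451×ln(0.133) = -15100 J.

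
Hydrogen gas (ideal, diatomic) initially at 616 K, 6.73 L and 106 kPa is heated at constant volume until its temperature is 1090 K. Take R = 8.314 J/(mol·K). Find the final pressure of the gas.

188 kPa

Isochoric: V stays 6.73 L; P/T = const ⇒ T₂ = 1090 K, P₂ = 188 kPa.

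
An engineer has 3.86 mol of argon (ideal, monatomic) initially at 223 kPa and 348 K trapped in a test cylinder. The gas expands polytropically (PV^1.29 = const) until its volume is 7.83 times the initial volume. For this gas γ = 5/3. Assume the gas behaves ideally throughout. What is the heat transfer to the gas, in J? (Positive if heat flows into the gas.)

V₁ = nRT₁/P₁ = 3.86×8.314×348/223 = 50.1 L.
Polytropic n=1.29: T₂ = T₁(V₁/V₂)^(n−1) = 348×(0.128)^0.29 = 192 K; P₂ = P₁(V₁/V₂)^n = 15.7 kPa.
W = (P₁V₁−P₂V₂)/(n−1) = (223×50.1−15.7×392)/0.29 = 17300 J.
ΔU = nCvΔT = 3.86×12.5×(192−348) = -7530 J.
Q = ΔU + W = 9780 J.

9780 J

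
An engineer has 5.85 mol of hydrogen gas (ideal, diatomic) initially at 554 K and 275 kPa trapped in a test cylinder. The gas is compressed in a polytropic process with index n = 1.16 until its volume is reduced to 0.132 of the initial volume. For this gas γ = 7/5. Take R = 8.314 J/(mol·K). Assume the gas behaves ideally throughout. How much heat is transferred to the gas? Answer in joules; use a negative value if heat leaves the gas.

-38700 J

V₁ = nRT₁/P₁ = 5.85×8.314×554/275 = 98.0 L.
Polytropic n=1.16: T₂ = T₁(V₁/V₂)^(n−1) = 554×(7.58)^0.16 = 766 K; P₂ = P₁(V₁/V₂)^n = 2880 kPa.
W = (P₁V₁−P₂V₂)/(n−1) = (275×98.0−2880×12.9)/0.16 = -64400 J.
ΔU = nCvΔT = 5.85×20.8×(766−554) = 25800 J.
Q = ΔU + W = -38700 J.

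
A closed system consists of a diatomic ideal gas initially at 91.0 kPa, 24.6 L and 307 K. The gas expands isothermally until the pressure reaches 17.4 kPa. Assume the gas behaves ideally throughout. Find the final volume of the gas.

Isothermal: T stays 307 K; PV = const ⇒ V₂ = 129 L, P₂ = 17.4 kPa.

129 L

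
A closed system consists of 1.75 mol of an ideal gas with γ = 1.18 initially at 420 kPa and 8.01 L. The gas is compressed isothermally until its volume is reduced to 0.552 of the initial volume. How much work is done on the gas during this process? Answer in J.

2000 J

T₁ = P₁V₁/(nR) = 420×8.01/(1.75×8.314) = 231 K.
Isothermal: T stays 231 K; PV = const ⇒ V₂ = 4.42 L, P₂ = 761 kPa.
W = nRT ln(V₂/V₁) = 1.75×8.314×231×ln(0.552) = -2000 J.
Work done on the gas = −W_by = 2000 J.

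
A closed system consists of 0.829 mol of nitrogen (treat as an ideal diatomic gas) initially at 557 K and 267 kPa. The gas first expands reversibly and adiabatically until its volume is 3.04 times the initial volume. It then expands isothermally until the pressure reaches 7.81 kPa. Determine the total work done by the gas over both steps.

V₁ = nRT₁/P₁ = 0.829×8.314×557/267 = 14.4 L.
Step 1 — Adiabatic: TV^(γ−1) = const ⇒ T₂ = 557×(0.329)^0.400 = 357 K; PV^γ = const ⇒ P₂ = 56.3 kPa.
ΔU = nCvΔT = 0.829×20.8×(357−557) = -3450 J.
Q = 0 for an adiabatic process, so W = −ΔU = 3450 J.
State after step 1: P = 56.3 kPa, V = 43.7 L, T = 357 K.
Step 2 — Isothermal: T stays 357 K; PV = const ⇒ V₂ = 315 L, P₂ = 7.81 kPa.
ΔU = 0 (ideal gas, T constant).
W = nRT ln(V₂/V₁) = 0.829×8.314×357×ln(7.21) = 4860 J.
Q = ΔU + W = 4860 J.
Net over both steps: W = 8310 J, Q = 4860 J, ΔU = -3450 J.

8310 J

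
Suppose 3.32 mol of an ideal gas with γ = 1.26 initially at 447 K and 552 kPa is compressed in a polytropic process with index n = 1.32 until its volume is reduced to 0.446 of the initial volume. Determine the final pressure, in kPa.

1600 kPa

V₁ = nRT₁/P₁ = 3.32×8.314×447/552 = 22.4 L.
Polytropic n=1.32: T₂ = T₁(V₁/V₂)^(n−1) = 447×(2.24)^0.32 = 579 K; P₂ = P₁(V₁/V₂)^n = 1600 kPa.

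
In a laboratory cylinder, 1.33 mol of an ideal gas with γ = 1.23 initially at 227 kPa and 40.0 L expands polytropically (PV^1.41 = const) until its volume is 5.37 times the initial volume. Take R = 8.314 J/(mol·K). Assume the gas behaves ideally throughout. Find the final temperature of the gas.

T₁ = P₁V₁/(nR) = 227×40.0/(1.33×8.314) = 821 K.
Polytropic n=1.41: T₂ = T₁(V₁/V₂)^(n−1) = 821×(0.186)^0.41 = 412 K; P₂ = P₁(V₁/V₂)^n = 21.2 kPa.

412 K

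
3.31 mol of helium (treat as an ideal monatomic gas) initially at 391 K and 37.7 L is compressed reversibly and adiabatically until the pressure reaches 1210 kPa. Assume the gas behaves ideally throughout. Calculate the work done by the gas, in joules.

P₁ = nRT₁/V₁ = 3.31×8.314×391/37.7 = 285 kPa.
Adiabatic: T₂/T₁ = (P₂/P₁)^((γ−1)/γ) ⇒ T₂ = 391×(4.24)^0.400 = 697 K; V₂ = 15.8 L.
ΔU = nCvΔT = 3.31×12.5×(697−391) = 12600 J.
Q = 0 for an adiabatic process, so W = −ΔU = -12600 J.

-12600 J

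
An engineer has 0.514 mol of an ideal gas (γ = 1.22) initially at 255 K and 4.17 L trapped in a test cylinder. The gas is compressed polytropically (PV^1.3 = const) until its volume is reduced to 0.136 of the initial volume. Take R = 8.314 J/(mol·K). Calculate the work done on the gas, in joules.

2980 J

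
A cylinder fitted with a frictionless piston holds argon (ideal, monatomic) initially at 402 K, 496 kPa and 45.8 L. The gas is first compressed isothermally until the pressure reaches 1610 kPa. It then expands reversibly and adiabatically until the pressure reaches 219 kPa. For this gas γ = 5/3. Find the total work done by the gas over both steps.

n = P₁V₁/(RT₁) = 496×45.8/(8.314×402) = 6.80 mol.
Step 1 — Isothermal: T stays 402 K; PV = const ⇒ V₂ = 14.1 L, P₂ = 1610 kPa.
ΔU = 0 (ideal gas, T constant).
W = nRT ln(V₂/V₁) = 6.80×8.314×402×ln(0.308) = -26700 J.
Q = ΔU + W = -26700 J.
State after step 1: P = 1610 kPa, V = 14.1 L, T = 402 K.
Step 2 — Adiabatic: T₂/T₁ = (P₂/P₁)^((γ−1)/γ) ⇒ T₂ = 402×(0.136)^0.400 = 181 K; V₂ = 46.7 L.
ΔU = nCvΔT = 6.80×12.5×(181−402) = -18700 J.
Q = 0 for an adiabatic process, so W = −ΔU = 18700 J.
Net over both steps: W = -8010 J, Q = -26700 J, ΔU = -18700 J.

-8010 J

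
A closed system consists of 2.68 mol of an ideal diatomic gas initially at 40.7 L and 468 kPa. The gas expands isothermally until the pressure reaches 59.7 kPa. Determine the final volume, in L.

T₁ = P₁V₁/(nR) = 468×40.7/(2.68×8.314) = 855 K.
Isothermal: T stays 855 K; PV = const ⇒ V₂ = 319 L, P₂ = 59.7 kPa.

319 L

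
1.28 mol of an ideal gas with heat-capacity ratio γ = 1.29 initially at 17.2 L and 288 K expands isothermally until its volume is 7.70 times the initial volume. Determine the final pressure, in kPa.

P₁ = nRT₁/V₁ = 1.28×8.314×288/17.2 = 178 kPa.
Isothermal: T stays 288 K; PV = const ⇒ V₂ = 132 L, P₂ = 23.1 kPa.

23.1 kPa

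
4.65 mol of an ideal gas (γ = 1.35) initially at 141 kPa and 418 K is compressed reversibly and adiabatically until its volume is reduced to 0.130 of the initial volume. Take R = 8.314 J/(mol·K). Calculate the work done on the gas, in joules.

48100 J

V₁ = nRT₁/P₁ = 4.65×8.314×418/141 = 115 L.
Adiabatic: TV^(γ−1) = const ⇒ T₂ = 418×(7.69)^0.350 = 854 K; PV^γ = const ⇒ P₂ = 2220 kPa.
ΔU = nCvΔT = 4.65×23.8×(854−418) = 48100 J.
Q = 0 for an adiabatic process, so W = −ΔU = -48100 J.
Work done on the gas = −W_by = 48100 J.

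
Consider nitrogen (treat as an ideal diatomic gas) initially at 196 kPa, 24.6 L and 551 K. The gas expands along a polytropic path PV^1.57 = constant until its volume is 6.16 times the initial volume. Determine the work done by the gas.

5460 J

n = P₁V₁/(RT₁) = 196×24.6/(8.314×551) = 1.05 mol.
Polytropic n=1.57: T₂ = T₁(V₁/V₂)^(n−1) = 551×(0.162)^0.57 = 195 K; P₂ = P₁(V₁/V₂)^n = 11.3 kPa.
W = (P₁V₁−P₂V₂)/(n−1) = (196×24.6−11.3×152)/0.57 = 5460 J.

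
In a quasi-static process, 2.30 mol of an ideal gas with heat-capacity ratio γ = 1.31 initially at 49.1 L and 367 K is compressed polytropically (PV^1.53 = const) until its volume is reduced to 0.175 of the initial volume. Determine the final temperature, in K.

924 K

P₁ = nRT₁/V₁ = 2.30×8.314×367/49.1 = 143 kPa.
Polytropic n=1.53: T₂ = T₁(V₁/V₂)^(n−1) = 367×(5.71)^0.53 = 924 K; P₂ = P₁(V₁/V₂)^n = 2060 kPa.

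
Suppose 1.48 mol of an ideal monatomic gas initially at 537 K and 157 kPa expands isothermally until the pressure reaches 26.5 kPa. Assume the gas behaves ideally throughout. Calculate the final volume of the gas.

249 L

V₁ = nRT₁/P₁ = 1.48×8.314×537/157 = 42.1 L.
Isothermal: T stays 537 K; PV = const ⇒ V₂ = 249 L, P₂ = 26.5 kPa.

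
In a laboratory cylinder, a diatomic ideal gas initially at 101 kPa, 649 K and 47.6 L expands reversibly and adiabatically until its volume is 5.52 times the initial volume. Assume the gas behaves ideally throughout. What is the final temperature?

Adiabatic: TV^(γ−1) = const ⇒ T₂ = 649×(0.181)^0.400 = 328 K; PV^γ = const ⇒ P₂ = 9.24 kPa.

328 K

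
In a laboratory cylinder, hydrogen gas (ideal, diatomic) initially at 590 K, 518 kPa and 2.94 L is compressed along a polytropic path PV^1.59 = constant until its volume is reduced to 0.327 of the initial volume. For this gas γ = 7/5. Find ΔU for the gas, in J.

n = P₁V₁/(RT₁) = 518×2.94/(8.314×590) = 0.310 mol.
Polytropic n=1.59: T₂ = T₁(V₁/V₂)^(n−1) = 590×(3.06)^0.59 = 1140 K; P₂ = P₁(V₁/V₂)^n = 3060 kPa.
For an ideal gas ΔU = nCvΔT with Cv = (5/2)R = 20.8 J/(mol·K).
ΔU = 0.310×20.8×(1140−590) = 3560 J.

3560 J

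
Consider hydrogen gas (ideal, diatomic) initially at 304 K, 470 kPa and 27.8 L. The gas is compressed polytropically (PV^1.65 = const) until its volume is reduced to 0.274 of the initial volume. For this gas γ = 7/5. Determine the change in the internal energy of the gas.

n = P₁V₁/(RT₁) = 470×27.8/(8.314×304) = 5.17 mol.
Polytropic n=1.65: T₂ = T₁(V₁/V₂)^(n−1) = 304×(3.65)^0.65 = 705 K; P₂ = P₁(V₁/V₂)^n = 3980 kPa.
For an ideal gas ΔU = nCvΔT with Cv = (5/2)R = 20.8 J/(mol·K).
ΔU = 5.17×20.8×(705−304) = 43100 J.

43100 J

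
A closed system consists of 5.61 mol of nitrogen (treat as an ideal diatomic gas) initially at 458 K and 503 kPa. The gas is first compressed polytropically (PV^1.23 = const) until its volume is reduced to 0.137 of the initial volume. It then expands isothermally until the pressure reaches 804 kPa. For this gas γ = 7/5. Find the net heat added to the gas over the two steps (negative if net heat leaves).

43800 J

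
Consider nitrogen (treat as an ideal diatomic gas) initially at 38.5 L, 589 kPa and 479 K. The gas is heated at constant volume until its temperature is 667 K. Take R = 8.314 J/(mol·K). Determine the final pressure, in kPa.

Isochoric: V stays 38.5 L; P/T = const ⇒ T₂ = 667 K, P₂ = 820 kPa.

820 kPa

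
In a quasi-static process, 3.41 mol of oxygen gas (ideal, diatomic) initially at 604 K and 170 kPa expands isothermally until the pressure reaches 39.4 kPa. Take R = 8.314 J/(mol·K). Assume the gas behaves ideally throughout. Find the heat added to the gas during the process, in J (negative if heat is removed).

V₁ = nRT₁/P₁ = 3.41×8.314×604/170 = 101 L.
Isothermal: T stays 604 K; PV = const ⇒ V₂ = 435 L, P₂ = 39.4 kPa.
ΔU = 0 (ideal gas, T constant).
W = nRT ln(V₂/V₁) = 3.41×8.314×604×ln(4.31) = 25000 J.
Q = ΔU + W = 25000 J.

25000 J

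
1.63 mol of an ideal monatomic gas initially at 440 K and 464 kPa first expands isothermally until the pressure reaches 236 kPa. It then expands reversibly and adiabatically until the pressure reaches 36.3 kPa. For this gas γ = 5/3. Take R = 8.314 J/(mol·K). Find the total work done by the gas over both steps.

8750 J

V₁ = nRT₁/P₁ = 1.63×8.314×440/464 = 12.9 L.
Step 1 — Isothermal: T stays 440 K; PV = const ⇒ V₂ = 25.3 L, P₂ = 236 kPa.
ΔU = 0 (ideal gas, T constant).
W = nRT ln(V₂/V₁) = 1.63×8.314×440×ln(1.97) = 4030 J.
Q = ΔU + W = 4030 J.
State after step 1: P = 236 kPa, V = 25.3 L, T = 440 K.
Step 2 — Adiabatic: T₂/T₁ = (P₂/P₁)^((γ−1)/γ) ⇒ T₂ = 440×(0.154)^0.400 = 208 K; V₂ = 77.7 L.
ΔU = nCvΔT = 1.63×12.5×(208−440) = -4710 J.
Q = 0 for an adiabatic process, so W = −ΔU = 4710 J.
Net over both steps: W = 8750 J, Q = 4030 J, ΔU = -4710 J.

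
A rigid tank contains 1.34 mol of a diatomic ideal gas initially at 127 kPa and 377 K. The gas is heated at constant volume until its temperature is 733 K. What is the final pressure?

V₁ = nRT₁/P₁ = 1.34×8.314×377/127 = 33.1 L.
Isochoric: V stays 33.1 L; P/T = const ⇒ T₂ = 733 K, P₂ = 247 kPa.

247 kPa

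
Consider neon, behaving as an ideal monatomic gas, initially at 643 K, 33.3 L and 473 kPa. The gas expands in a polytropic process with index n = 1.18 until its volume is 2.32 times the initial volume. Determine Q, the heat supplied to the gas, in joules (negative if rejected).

n = P₁V₁/(RT₁) = 473×33.3/(8.314×643) = 2.95 mol.
Polytropic n=1.18: T₂ = T₁(V₁/V₂)^(n−1) = 643×(0.431)^0.18 = 553 K; P₂ = P₁(V₁/V₂)^n = 175 kPa.
W = (P₁V₁−P₂V₂)/(n−1) = (473×33.3−175×77.3)/0.18 = 12300 J.
ΔU = nCvΔT = 2.95×12.5×(553−643) = -3320 J.
Q = ΔU + W = 8980 J.

8980 J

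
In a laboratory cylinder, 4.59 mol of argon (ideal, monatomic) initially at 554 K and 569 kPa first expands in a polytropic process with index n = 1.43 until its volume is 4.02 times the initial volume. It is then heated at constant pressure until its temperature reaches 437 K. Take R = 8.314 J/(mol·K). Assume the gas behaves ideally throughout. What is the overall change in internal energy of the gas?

-6700 J

V₁ = nRT₁/P₁ = 4.59×8.314×554/569 = 37.2 L.
Step 1 — Polytropic n=1.43: T₂ = T₁(V₁/V₂)^(n−1) = 554×(0.249)^0.43 = 305 K; P₂ = P₁(V₁/V₂)^n = 77.8 kPa.
W = (P₁V₁−P₂V₂)/(n−1) = (569×37.2−77.8×149)/0.43 = 22100 J.
ΔU = nCvΔT = 4.59×12.5×(305−554) = -14300 J.
Q = ΔU + W = 7860 J.
State after step 1: P = 77.8 kPa, V = 149 L, T = 305 K.
Step 2 — Isobaric: P stays 77.8 kPa; V/T = const ⇒ T₂ = 437 K, V₂ = 214 L.
W = PΔV = 77.8×(214−149) kPa·L = 5050 J.
ΔU = nCvΔT = 4.59×12.5×(437−305) = 7580 J.
Q = ΔU + W = nCpΔT = 12600 J.
Net over both steps: W = 27200 J, Q = 20500 J, ΔU = -6700 J.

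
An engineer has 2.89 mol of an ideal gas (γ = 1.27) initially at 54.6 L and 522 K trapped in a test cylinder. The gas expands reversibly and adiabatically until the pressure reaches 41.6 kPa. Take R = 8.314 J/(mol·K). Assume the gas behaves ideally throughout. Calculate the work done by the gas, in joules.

14100 J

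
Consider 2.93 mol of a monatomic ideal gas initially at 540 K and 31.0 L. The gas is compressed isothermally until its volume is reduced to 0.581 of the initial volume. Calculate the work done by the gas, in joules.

-7140 J

P₁ = nRT₁/V₁ = 2.93×8.314×540/31.0 = 424 kPa.
Isothermal: T stays 540 K; PV = const ⇒ V₂ = 18.0 L, P₂ = 730 kPa.
W = nRT ln(V₂/V₁) = 2.93×8.314×540×ln(0.581) = -7140 J.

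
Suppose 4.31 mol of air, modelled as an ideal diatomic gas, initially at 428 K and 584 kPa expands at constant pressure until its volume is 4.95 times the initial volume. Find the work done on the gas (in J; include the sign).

-60600 J

V₁ = nRT₁/P₁ = 4.31×8.314×428/584 = 26.3 L.
Isobaric: P stays 584 kPa; V/T = const ⇒ T₂ = 2120 K, V₂ = 130 L.
W = PΔV = 584×(130−26.3) kPa·L = 60600 J.
Work done on the gas = −W_by = -60600 J.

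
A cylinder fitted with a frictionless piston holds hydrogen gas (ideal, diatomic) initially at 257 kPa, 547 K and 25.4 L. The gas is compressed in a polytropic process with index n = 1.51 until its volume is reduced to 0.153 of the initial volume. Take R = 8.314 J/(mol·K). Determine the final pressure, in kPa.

Polytropic n=1.51: T₂ = T₁(V₁/V₂)^(n−1) = 547×(6.54)^0.51 = 1420 K; P₂ = P₁(V₁/V₂)^n = 4380 kPa.

4380 kPa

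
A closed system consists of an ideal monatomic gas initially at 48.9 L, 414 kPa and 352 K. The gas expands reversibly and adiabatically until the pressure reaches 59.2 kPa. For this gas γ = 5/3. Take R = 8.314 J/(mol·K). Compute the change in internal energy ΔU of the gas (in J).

n = P₁V₁/(RT₁) = 414×48.9/(8.314×352) = 6.92 mol.
Adiabatic: T₂/T₁ = (P₂/P₁)^((γ−1)/γ) ⇒ T₂ = 352×(0.143)^0.400 = 162 K; V₂ = 157 L.
For an ideal gas ΔU = nCvΔT with Cv = (3/2)R = 12.5 J/(mol·K).
ΔU = 6.92×12.5×(162−352) = -16400 J.

-16400 J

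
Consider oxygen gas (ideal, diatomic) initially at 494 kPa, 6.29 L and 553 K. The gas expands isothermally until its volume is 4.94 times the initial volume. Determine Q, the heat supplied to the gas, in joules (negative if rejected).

4960 J

n = P₁V₁/(RT₁) = 494×6.29/(8.314×553) = 0.676 mol.
Isothermal: T stays 553 K; PV = const ⇒ V₂ = 31.1 L, P₂ = 100 kPa.
ΔU = 0 (ideal gas, T constant).
W = nRT ln(V₂/V₁) = 0.676×8.314×553×ln(4.94) = 4960 J.
Q = ΔU + W = 4960 J.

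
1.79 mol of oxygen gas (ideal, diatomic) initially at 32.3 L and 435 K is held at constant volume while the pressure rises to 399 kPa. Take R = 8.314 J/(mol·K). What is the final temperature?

P₁ = nRT₁/V₁ = 1.79×8.314×435/32.3 = 200 kPa.
Isochoric: V stays 32.3 L; P/T = const ⇒ T₂ = 866 K, P₂ = 399 kPa.

866 K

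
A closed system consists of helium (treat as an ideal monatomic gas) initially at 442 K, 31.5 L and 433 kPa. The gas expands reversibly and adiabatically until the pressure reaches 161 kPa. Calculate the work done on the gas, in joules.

-6690 J

n = P₁V₁/(RT₁) = 433×31.5/(8.314×442) = 3.71 mol.
Adiabatic: T₂/T₁ = (P₂/P₁)^((γ−1)/γ) ⇒ T₂ = 442×(0.372)^0.400 = 298 K; V₂ = 57.0 L.
ΔU = nCvΔT = 3.71×12.5×(298−442) = -6690 J.
Q = 0 for an adiabatic process, so W = −ΔU = 6690 J.
Work done on the gas = −W_by = -6690 J.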